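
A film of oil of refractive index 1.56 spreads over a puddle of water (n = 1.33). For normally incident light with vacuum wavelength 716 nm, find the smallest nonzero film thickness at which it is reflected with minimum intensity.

229 nm

At the upper boundary (n = 1.0 to n = 1.56) the reflected ray undergoes a half-wave phase shift.
Bottom surface (1.56 → 1.33): reflection off a lower-index medium gives no phase shift.
The two reflections differ by half a wavelength.
So the condition for destructive reflection is 2 n t = m λ.
Minimum nonzero at m = 1: t = λ / (2 n) = 716 / (2 × 1.56) = 229 nm.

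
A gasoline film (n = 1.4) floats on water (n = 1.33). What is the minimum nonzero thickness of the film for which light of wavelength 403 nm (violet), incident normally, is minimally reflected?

At the upper boundary (n = 1.0 to n = 1.4) the reflected ray undergoes a half-wave phase shift.
Ray reflecting at the bottom interface goes from n = 1.4 toward n = 1.33: no phase shift.
Net: one phase inversion between the two reflected rays.
With one net inversion, destructive interference in reflection requires 2 n t = m λ.
Minimum nonzero at m = 1: t = λ / (2 n) = 403 / (2 × 1.4) = 144 nm.

144 nm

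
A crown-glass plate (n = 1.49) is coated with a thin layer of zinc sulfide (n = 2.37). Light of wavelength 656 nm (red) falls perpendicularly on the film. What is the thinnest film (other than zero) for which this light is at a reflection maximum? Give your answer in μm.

At the upper boundary (n = 1.0 to n = 2.37) the reflected ray undergoes a half-wave phase shift.
Ray reflecting at the bottom interface goes from n = 2.37 toward n = 1.49: no phase shift.
The two reflections differ by half a wavelength.
So the condition for constructive reflection is 2 n t = (m + ½) λ.
Minimum at m = 0: t = λ / (4 n) = 656 / (4 × 2.37) = 69.2 nm.

0.0692 μm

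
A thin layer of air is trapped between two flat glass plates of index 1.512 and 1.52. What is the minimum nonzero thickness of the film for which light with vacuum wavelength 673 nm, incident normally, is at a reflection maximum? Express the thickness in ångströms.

1683 Å

At the upper boundary (n = 1.512 to n = 1.0) the reflected ray undergoes no phase shift.
At the lower boundary (n = 1.0 to n = 1.52) the reflected ray undergoes a half-wave phase shift.
Exactly one π shift → a net half-wave offset.
For maximum reflection here: 2 n t = (m + ½) λ.
Minimum at m = 0: t = λ / (4 n) = 673 / (4 × 1.0) = 168 nm.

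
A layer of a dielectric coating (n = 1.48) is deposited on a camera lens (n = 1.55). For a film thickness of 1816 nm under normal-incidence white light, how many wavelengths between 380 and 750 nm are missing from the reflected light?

Ray reflecting at the top interface goes from n = 1.0 toward n = 1.48: a half-wave phase shift.
At the lower boundary (n = 1.48 to n = 1.55) the reflected ray undergoes a half-wave phase shift.
Zero or two π shifts → no net half-wave offset.
So the condition for destructive reflection is 2 n t = (m + ½) λ.
λ = 2 n t / (m + ½) = 5375 / (m + ½) nm.
m=6: 827 nm (IR); m=7: 717 nm (visible); m=8: 632 nm (visible); m=9: 566 nm (visible); m=10: 512 nm (visible); m=11: 467 nm (visible); m=12: 430 nm (visible); m=13: 398 nm (visible); m=14: 371 nm (UV).

7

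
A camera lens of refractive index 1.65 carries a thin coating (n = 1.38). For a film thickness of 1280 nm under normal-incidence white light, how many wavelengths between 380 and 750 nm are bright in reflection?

Ray reflecting at the top interface goes from n = 1.0 toward n = 1.38: a half-wave phase shift.
Ray reflecting at the bottom interface goes from n = 1.38 toward n = 1.65: a half-wave phase shift.
Zero or two π shifts → no net half-wave offset.
For strong reflection here: 2 n t = m λ.
λ = 2 n t / m = 3533 / m nm.
m=4: 883 nm (IR); m=5: 707 nm (visible); m=6: 589 nm (visible); m=7: 505 nm (visible); m=8: 442 nm (visible); m=9: 393 nm (visible); m=10: 353 nm (UV).

5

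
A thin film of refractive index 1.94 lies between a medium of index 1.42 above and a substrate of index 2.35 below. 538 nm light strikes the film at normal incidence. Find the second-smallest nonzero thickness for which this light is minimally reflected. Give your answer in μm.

0.208 μm

Ray reflecting at the top interface goes from n = 1.42 toward n = 1.94: a half-wave phase shift.
At the lower boundary (n = 1.94 to n = 2.35) the reflected ray undergoes a half-wave phase shift.
Net: no relative phase inversion (both shifts match).
So the condition for destructive reflection is 2 n t = (m + ½) λ.
The second-smallest nonzero thickness corresponds to m = 1: t = (m + ½) λ / (2 n) = 1.50 × 538 / (2 × 1.94) = 208 nm.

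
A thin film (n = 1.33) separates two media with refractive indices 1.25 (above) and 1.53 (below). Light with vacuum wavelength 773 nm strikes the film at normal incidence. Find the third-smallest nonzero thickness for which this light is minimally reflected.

At the upper boundary (n = 1.25 to n = 1.33) the reflected ray undergoes a half-wave phase shift.
Ray reflecting at the bottom interface goes from n = 1.33 toward n = 1.53: a half-wave phase shift.
Net: no relative phase inversion (both shifts match).
So the condition for destructive reflection is 2 n t = (m + ½) λ.
The third-smallest nonzero thickness corresponds to m = 2: t = (m + ½) λ / (2 n) = 2.50 × 773 / (2 × 1.33) = 727 nm.

727 nm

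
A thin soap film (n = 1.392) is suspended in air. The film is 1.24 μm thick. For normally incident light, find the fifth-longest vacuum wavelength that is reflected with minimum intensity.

Top surface (1.0 → 1.392): reflection off a higher-index medium gives a half-wave phase shift.
At the lower boundary (n = 1.392 to n = 1.0) the reflected ray undergoes no phase shift.
Net: one phase inversion between the two reflected rays.
With one net inversion, destructive interference in reflection requires 2 n t = m λ.
λ = 2 n t / m. The fifth-longest wavelength is m = 5: λ = 2 × 1.392 × 1240 / 5.00 = 690 nm.

690 nm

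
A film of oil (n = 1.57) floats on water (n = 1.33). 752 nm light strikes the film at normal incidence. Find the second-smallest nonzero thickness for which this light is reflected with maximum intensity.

359 nm

Ray reflecting at the top interface goes from n = 1.0 toward n = 1.57: a half-wave phase shift.
Ray reflecting at the bottom interface goes from n = 1.57 toward n = 1.33: no phase shift.
Exactly one π shift → a net half-wave offset.
So the condition for constructive reflection is 2 n t = (m + ½) λ.
The second-smallest nonzero thickness corresponds to m = 1: t = (m + ½) λ / (2 n) = 1.50 × 752 / (2 × 1.57) = 359 nm.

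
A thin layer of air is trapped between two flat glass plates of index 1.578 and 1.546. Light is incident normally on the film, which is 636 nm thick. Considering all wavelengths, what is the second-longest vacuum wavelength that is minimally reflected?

636 nm

Top surface (1.578 → 1.0): reflection off a lower-index medium gives no phase shift.
At the lower boundary (n = 1.0 to n = 1.546) the reflected ray undergoes a half-wave phase shift.
The two reflections differ by half a wavelength.
So the condition for destructive reflection is 2 n t = m λ.
λ = 2 n t / m. The second-longest wavelength is m = 2: λ = 2 × 1.0 × 636 / 2.00 = 636 nm.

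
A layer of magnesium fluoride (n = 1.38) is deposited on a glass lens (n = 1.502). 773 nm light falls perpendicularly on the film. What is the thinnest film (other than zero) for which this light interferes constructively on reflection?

280 nm

At the upper boundary (n = 1.0 to n = 1.38) the reflected ray undergoes a half-wave phase shift.
Bottom surface (1.38 → 1.502): reflection off a higher-index medium gives a half-wave phase shift.
Net: no relative phase inversion (both shifts match).
For strong reflection here: 2 n t = m λ.
Minimum nonzero at m = 1: t = λ / (2 n) = 773 / (2 × 1.38) = 280 nm.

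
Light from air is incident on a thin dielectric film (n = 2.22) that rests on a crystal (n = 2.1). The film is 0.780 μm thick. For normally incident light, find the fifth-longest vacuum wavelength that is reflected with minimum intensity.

At the upper boundary (n = 1.0 to n = 2.22) the reflected ray undergoes a half-wave phase shift.
Ray reflecting at the bottom interface goes from n = 2.22 toward n = 2.1: no phase shift.
Exactly one π shift → a net half-wave offset.
For dark reflection here: 2 n t = m λ.
λ = 2 n t / m. The fifth-longest wavelength is m = 5: λ = 2 × 2.22 × 780 / 5.00 = 693 nm.

693 nm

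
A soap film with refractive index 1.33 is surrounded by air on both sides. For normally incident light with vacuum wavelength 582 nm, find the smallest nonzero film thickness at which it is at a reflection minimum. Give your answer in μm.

0.219 μm

Ray reflecting at the top interface goes from n = 1.0 toward n = 1.33: a half-wave phase shift.
At the lower boundary (n = 1.33 to n = 1.0) the reflected ray undergoes no phase shift.
Net: one phase inversion between the two reflected rays.
So the condition for destructive reflection is 2 n t = m λ.
Minimum nonzero at m = 1: t = λ / (2 n) = 582 / (2 × 1.33) = 219 nm.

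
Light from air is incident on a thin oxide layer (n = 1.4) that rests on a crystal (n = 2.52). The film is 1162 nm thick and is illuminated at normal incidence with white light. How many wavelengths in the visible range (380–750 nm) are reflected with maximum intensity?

4

At the upper boundary (n = 1.0 to n = 1.4) the reflected ray undergoes a half-wave phase shift.
Ray reflecting at the bottom interface goes from n = 1.4 toward n = 2.52: a half-wave phase shift.
The two reflections carry the same phase change, so no net offset.
So the condition for constructive reflection is 2 n t = m λ.
λ = 2 n t / m = 3254 / m nm.
m=4: 813 nm (IR); m=5: 651 nm (visible); m=6: 542 nm (visible); m=7: 465 nm (visible); m=8: 407 nm (visible); m=9: 362 nm (UV).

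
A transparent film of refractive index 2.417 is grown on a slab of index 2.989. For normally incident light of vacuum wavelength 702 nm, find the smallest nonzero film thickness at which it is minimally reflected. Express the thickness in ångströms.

At the upper boundary (n = 1.0 to n = 2.417) the reflected ray undergoes a half-wave phase shift.
At the lower boundary (n = 2.417 to n = 2.989) the reflected ray undergoes a half-wave phase shift.
Zero or two π shifts → no net half-wave offset.
With no net inversion, destructive interference in reflection requires 2 n t = (m + ½) λ.
Minimum at m = 0: t = λ / (4 n) = 702 / (4 × 2.417) = 72.6 nm.

726 Å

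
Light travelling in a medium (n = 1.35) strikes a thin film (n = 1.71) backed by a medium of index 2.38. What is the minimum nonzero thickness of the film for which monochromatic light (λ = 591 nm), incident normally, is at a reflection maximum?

Top surface (1.35 → 1.71): reflection off a higher-index medium gives a half-wave phase shift.
At the lower boundary (n = 1.71 to n = 2.38) the reflected ray undergoes a half-wave phase shift.
Net: no relative phase inversion (both shifts match).
With no net inversion, constructive interference in reflection requires 2 n t = m λ.
Minimum nonzero at m = 1: t = λ / (2 n) = 591 / (2 × 1.71) = 173 nm.

173 nm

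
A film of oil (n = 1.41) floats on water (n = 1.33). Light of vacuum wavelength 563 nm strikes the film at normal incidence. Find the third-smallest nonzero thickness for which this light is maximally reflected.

499 nm

At the upper boundary (n = 1.0 to n = 1.41) the reflected ray undergoes a half-wave phase shift.
Ray reflecting at the bottom interface goes from n = 1.41 toward n = 1.33: no phase shift.
Net: one phase inversion between the two reflected rays.
With one net inversion, constructive interference in reflection requires 2 n t = (m + ½) λ.
The third-smallest nonzero thickness corresponds to m = 2: t = (m + ½) λ / (2 n) = 2.50 × 563 / (2 × 1.41) = 499 nm.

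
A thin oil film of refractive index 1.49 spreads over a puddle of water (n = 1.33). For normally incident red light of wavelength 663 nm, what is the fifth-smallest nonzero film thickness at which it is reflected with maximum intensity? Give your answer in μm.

1.00 μm

At the upper boundary (n = 1.0 to n = 1.49) the reflected ray undergoes a half-wave phase shift.
Ray reflecting at the bottom interface goes from n = 1.49 toward n = 1.33: no phase shift.
Net: one phase inversion between the two reflected rays.
So the condition for constructive reflection is 2 n t = (m + ½) λ.
The fifth-smallest nonzero thickness corresponds to m = 4: t = (m + ½) λ / (2 n) = 4.50 × 663 / (2 × 1.49) = 1001 nm.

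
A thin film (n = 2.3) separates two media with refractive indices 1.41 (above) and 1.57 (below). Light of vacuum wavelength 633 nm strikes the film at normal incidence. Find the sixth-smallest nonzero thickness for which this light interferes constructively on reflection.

757 nm

Top surface (1.41 → 2.3): reflection off a higher-index medium gives a half-wave phase shift.
At the lower boundary (n = 2.3 to n = 1.57) the reflected ray undergoes no phase shift.
Exactly one π shift → a net half-wave offset.
So the condition for constructive reflection is 2 n t = (m + ½) λ.
The sixth-smallest nonzero thickness corresponds to m = 5: t = (m + ½) λ / (2 n) = 5.50 × 633 / (2 × 2.3) = 757 nm.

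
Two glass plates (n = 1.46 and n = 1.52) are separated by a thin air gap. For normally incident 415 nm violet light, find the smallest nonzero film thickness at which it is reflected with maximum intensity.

At the upper boundary (n = 1.46 to n = 1.0) the reflected ray undergoes no phase shift.
Bottom surface (1.0 → 1.52): reflection off a higher-index medium gives a half-wave phase shift.
Net: one phase inversion between the two reflected rays.
With one net inversion, constructive interference in reflection requires 2 n t = (m + ½) λ.
Minimum at m = 0: t = λ / (4 n) = 415 / (4 × 1.0) = 104 nm.

104 nm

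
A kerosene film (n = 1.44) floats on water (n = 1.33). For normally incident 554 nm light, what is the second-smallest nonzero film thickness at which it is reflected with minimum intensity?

385 nm

Ray reflecting at the top interface goes from n = 1.0 toward n = 1.44: a half-wave phase shift.
Ray reflecting at the bottom interface goes from n = 1.44 toward n = 1.33: no phase shift.
Net: one phase inversion between the two reflected rays.
With one net inversion, destructive interference in reflection requires 2 n t = m λ.
The second-smallest nonzero thickness corresponds to m = 2: t = m λ / (2 n) = 2.00 × 554 / (2 × 1.44) = 385 nm.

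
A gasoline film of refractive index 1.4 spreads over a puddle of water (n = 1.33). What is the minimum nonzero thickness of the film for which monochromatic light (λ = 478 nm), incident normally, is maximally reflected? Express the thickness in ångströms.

854 Å

Top surface (1.0 → 1.4): reflection off a higher-index medium gives a half-wave phase shift.
Bottom surface (1.4 → 1.33): reflection off a lower-index medium gives no phase shift.
Exactly one π shift → a net half-wave offset.
With one net inversion, constructive interference in reflection requires 2 n t = (m + ½) λ.
Minimum at m = 0: t = λ / (4 n) = 478 / (4 × 1.4) = 85.4 nm.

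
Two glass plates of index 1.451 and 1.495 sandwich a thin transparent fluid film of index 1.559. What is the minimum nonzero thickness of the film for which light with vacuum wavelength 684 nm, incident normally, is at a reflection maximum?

At the upper boundary (n = 1.451 to n = 1.559) the reflected ray undergoes a half-wave phase shift.
Bottom surface (1.559 → 1.495): reflection off a lower-index medium gives no phase shift.
The two reflections differ by half a wavelength.
For bright reflection here: 2 n t = (m + ½) λ.
Minimum at m = 0: t = λ / (4 n) = 684 / (4 × 1.559) = 110 nm.

110 nm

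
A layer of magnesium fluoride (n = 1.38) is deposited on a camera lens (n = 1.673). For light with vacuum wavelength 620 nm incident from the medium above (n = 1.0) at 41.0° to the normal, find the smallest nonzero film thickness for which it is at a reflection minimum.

Top surface (1.0 → 1.38): reflection off a higher-index medium gives a half-wave phase shift.
Bottom surface (1.38 → 1.673): reflection off a higher-index medium gives a half-wave phase shift.
Net: no relative phase inversion (both shifts match).
With no net inversion, destructive interference in reflection requires 2 n t cos θ_r = (m + ½) λ.
Snell's law: 1.0 sin 41.0° = 1.38 sin θ_r → sin θ_r = 0.475, cos θ_r = 0.880.
Minimum at m = 0: t = λ / (4 n cos θ_r) = 620 / (4 × 1.38 × 0.880) = 128 nm.

128 nm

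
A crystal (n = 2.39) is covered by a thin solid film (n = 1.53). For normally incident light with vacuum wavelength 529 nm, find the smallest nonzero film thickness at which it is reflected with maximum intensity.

At the upper boundary (n = 1.0 to n = 1.53) the reflected ray undergoes a half-wave phase shift.
At the lower boundary (n = 1.53 to n = 2.39) the reflected ray undergoes a half-wave phase shift.
The two reflections carry the same phase change, so no net offset.
For strong reflection here: 2 n t = m λ.
Minimum nonzero at m = 1: t = λ / (2 n) = 529 / (2 × 1.53) = 173 nm.

173 nm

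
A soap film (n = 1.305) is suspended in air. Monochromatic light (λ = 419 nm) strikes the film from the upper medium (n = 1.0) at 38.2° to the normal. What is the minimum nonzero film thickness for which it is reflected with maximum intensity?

At the upper boundary (n = 1.0 to n = 1.305) the reflected ray undergoes a half-wave phase shift.
Ray reflecting at the bottom interface goes from n = 1.305 toward n = 1.0: no phase shift.
Net: one phase inversion between the two reflected rays.
So the condition for constructive reflection is 2 n t cos θ_r = (m + ½) λ.
Snell's law: 1.0 sin 38.2° = 1.305 sin θ_r → sin θ_r = 0.474, cos θ_r = 0.881.
Minimum at m = 0: t = λ / (4 n cos θ_r) = 419 / (4 × 1.305 × 0.881) = 91.2 nm.

91.2 nm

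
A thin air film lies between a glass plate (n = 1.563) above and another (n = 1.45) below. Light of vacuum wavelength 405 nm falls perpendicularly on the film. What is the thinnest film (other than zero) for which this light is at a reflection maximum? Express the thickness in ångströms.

1013 Å

At the upper boundary (n = 1.563 to n = 1.0) the reflected ray undergoes no phase shift.
Bottom surface (1.0 → 1.45): reflection off a higher-index medium gives a half-wave phase shift.
Exactly one π shift → a net half-wave offset.
So the condition for constructive reflection is 2 n t = (m + ½) λ.
Minimum at m = 0: t = λ / (4 n) = 405 / (4 × 1.0) = 101 nm.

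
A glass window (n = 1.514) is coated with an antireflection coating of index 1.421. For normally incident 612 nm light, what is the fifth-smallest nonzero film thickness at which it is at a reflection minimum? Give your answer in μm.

Top surface (1.0 → 1.421): reflection off a higher-index medium gives a half-wave phase shift.
Ray reflecting at the bottom interface goes from n = 1.421 toward n = 1.514: a half-wave phase shift.
Zero or two π shifts → no net half-wave offset.
So the condition for destructive reflection is 2 n t = (m + ½) λ.
The fifth-smallest nonzero thickness corresponds to m = 4: t = (m + ½) λ / (2 n) = 4.50 × 612 / (2 × 1.421) = 969 nm.

0.969 μm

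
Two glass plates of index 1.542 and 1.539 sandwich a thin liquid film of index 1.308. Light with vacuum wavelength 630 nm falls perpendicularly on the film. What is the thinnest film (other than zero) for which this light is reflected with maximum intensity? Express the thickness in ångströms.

At the upper boundary (n = 1.542 to n = 1.308) the reflected ray undergoes no phase shift.
Bottom surface (1.308 → 1.539): reflection off a higher-index medium gives a half-wave phase shift.
Exactly one π shift → a net half-wave offset.
With one net inversion, constructive interference in reflection requires 2 n t = (m + ½) λ.
Minimum at m = 0: t = λ / (4 n) = 630 / (4 × 1.308) = 120 nm.

1204 Å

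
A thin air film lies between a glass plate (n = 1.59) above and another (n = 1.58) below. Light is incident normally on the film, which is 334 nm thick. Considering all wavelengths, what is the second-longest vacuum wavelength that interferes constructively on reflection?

445 nm

Top surface (1.59 → 1.0): reflection off a lower-index medium gives no phase shift.
Ray reflecting at the bottom interface goes from n = 1.0 toward n = 1.58: a half-wave phase shift.
Net: one phase inversion between the two reflected rays.
For strong reflection here: 2 n t = (m + ½) λ.
λ = 2 n t / (m + ½). The second-longest wavelength is m = 1: λ = 2 × 1.0 × 334 / 1.50 = 445 nm.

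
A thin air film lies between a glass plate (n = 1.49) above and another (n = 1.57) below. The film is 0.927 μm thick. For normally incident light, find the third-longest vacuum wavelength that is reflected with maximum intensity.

742 nm

Top surface (1.49 → 1.0): reflection off a lower-index medium gives no phase shift.
Ray reflecting at the bottom interface goes from n = 1.0 toward n = 1.57: a half-wave phase shift.
The two reflections differ by half a wavelength.
So the condition for constructive reflection is 2 n t = (m + ½) λ.
λ = 2 n t / (m + ½). The third-longest wavelength is m = 2: λ = 2 × 1.0 × 927 / 2.50 = 742 nm.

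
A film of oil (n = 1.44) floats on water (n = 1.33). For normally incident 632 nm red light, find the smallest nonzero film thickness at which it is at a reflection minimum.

Top surface (1.0 → 1.44): reflection off a higher-index medium gives a half-wave phase shift.
Bottom surface (1.44 → 1.33): reflection off a lower-index medium gives no phase shift.
Exactly one π shift → a net half-wave offset.
So the condition for destructive reflection is 2 n t = m λ.
Minimum nonzero at m = 1: t = λ / (2 n) = 632 / (2 × 1.44) = 219 nm.

219 nm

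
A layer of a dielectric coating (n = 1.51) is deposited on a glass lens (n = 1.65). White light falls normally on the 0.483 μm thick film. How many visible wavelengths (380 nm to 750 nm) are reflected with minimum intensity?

2

Ray reflecting at the top interface goes from n = 1.0 toward n = 1.51: a half-wave phase shift.
Ray reflecting at the bottom interface goes from n = 1.51 toward n = 1.65: a half-wave phase shift.
Net: no relative phase inversion (both shifts match).
For dark reflection here: 2 n t = (m + ½) λ.
λ = 2 n t / (m + ½) = 1459 / (m + ½) nm.
m=1: 972 nm (IR); m=2: 583 nm (visible); m=3: 417 nm (visible); m=4: 324 nm (UV).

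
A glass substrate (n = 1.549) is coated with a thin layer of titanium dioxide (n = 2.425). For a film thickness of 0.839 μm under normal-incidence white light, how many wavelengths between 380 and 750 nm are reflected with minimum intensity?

Top surface (1.0 → 2.425): reflection off a higher-index medium gives a half-wave phase shift.
At the lower boundary (n = 2.425 to n = 1.549) the reflected ray undergoes no phase shift.
Net: one phase inversion between the two reflected rays.
For weak reflection here: 2 n t = m λ.
λ = 2 n t / m = 4069 / m nm.
m=5: 814 nm (IR); m=6: 678 nm (visible); m=7: 581 nm (visible); m=8: 509 nm (visible); m=9: 452 nm (visible); m=10: 407 nm (visible); m=11: 370 nm (UV).

5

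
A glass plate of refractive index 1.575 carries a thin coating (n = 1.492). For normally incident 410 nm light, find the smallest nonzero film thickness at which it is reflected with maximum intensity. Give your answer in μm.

0.137 μm

Top surface (1.0 → 1.492): reflection off a higher-index medium gives a half-wave phase shift.
Bottom surface (1.492 → 1.575): reflection off a higher-index medium gives a half-wave phase shift.
The two reflections carry the same phase change, so no net offset.
So the condition for constructive reflection is 2 n t = m λ.
Minimum nonzero at m = 1: t = λ / (2 n) = 410 / (2 × 1.492) = 137 nm.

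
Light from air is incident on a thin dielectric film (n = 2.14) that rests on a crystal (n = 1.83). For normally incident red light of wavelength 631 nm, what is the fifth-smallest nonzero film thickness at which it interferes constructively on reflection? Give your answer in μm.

0.663 μm

At the upper boundary (n = 1.0 to n = 2.14) the reflected ray undergoes a half-wave phase shift.
Bottom surface (2.14 → 1.83): reflection off a lower-index medium gives no phase shift.
Exactly one π shift → a net half-wave offset.
For strong reflection here: 2 n t = (m + ½) λ.
The fifth-smallest nonzero thickness corresponds to m = 4: t = (m + ½) λ / (2 n) = 4.50 × 631 / (2 × 2.14) = 663 nm.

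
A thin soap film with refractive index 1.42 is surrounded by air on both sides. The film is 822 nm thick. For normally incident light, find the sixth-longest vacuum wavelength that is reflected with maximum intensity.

Top surface (1.0 → 1.42): reflection off a higher-index medium gives a half-wave phase shift.
Bottom surface (1.42 → 1.0): reflection off a lower-index medium gives no phase shift.
Net: one phase inversion between the two reflected rays.
So the condition for constructive reflection is 2 n t = (m + ½) λ.
λ = 2 n t / (m + ½). The sixth-longest wavelength is m = 5: λ = 2 × 1.42 × 822 / 5.50 = 424 nm.

424 nm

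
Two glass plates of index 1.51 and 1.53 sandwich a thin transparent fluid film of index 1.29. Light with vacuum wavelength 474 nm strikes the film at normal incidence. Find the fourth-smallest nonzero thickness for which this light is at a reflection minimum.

735 nm

Top surface (1.51 → 1.29): reflection off a lower-index medium gives no phase shift.
At the lower boundary (n = 1.29 to n = 1.53) the reflected ray undergoes a half-wave phase shift.
Net: one phase inversion between the two reflected rays.
So the condition for destructive reflection is 2 n t = m λ.
The fourth-smallest nonzero thickness corresponds to m = 4: t = m λ / (2 n) = 4.00 × 474 / (2 × 1.29) = 735 nm.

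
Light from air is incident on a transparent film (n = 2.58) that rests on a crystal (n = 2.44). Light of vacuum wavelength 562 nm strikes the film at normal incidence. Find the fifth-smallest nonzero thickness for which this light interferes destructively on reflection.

At the upper boundary (n = 1.0 to n = 2.58) the reflected ray undergoes a half-wave phase shift.
At the lower boundary (n = 2.58 to n = 2.44) the reflected ray undergoes no phase shift.
Net: one phase inversion between the two reflected rays.
So the condition for destructive reflection is 2 n t = m λ.
The fifth-smallest nonzero thickness corresponds to m = 5: t = m λ / (2 n) = 5.00 × 562 / (2 × 2.58) = 545 nm.

545 nm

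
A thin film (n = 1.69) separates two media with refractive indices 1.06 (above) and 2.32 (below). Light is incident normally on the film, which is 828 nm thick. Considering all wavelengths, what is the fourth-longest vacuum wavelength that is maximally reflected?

700 nm

At the upper boundary (n = 1.06 to n = 1.69) the reflected ray undergoes a half-wave phase shift.
Bottom surface (1.69 → 2.32): reflection off a higher-index medium gives a half-wave phase shift.
Zero or two π shifts → no net half-wave offset.
So the condition for constructive reflection is 2 n t = m λ.
λ = 2 n t / m. The fourth-longest wavelength is m = 4: λ = 2 × 1.69 × 828 / 4.00 = 700 nm.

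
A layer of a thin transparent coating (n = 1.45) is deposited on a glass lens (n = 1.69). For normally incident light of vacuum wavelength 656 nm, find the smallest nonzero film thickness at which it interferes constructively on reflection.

Ray reflecting at the top interface goes from n = 1.0 toward n = 1.45: a half-wave phase shift.
At the lower boundary (n = 1.45 to n = 1.69) the reflected ray undergoes a half-wave phase shift.
Zero or two π shifts → no net half-wave offset.
With no net inversion, constructive interference in reflection requires 2 n t = m λ.
Minimum nonzero at m = 1: t = λ / (2 n) = 656 / (2 × 1.45) = 226 nm.

226 nm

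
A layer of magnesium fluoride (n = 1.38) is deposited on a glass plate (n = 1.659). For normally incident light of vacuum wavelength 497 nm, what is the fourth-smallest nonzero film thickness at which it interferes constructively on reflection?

720 nm

At the upper boundary (n = 1.0 to n = 1.38) the reflected ray undergoes a half-wave phase shift.
At the lower boundary (n = 1.38 to n = 1.659) the reflected ray undergoes a half-wave phase shift.
Net: no relative phase inversion (both shifts match).
For maximum reflection here: 2 n t = m λ.
The fourth-smallest nonzero thickness corresponds to m = 4: t = m λ / (2 n) = 4.00 × 497 / (2 × 1.38) = 720 nm.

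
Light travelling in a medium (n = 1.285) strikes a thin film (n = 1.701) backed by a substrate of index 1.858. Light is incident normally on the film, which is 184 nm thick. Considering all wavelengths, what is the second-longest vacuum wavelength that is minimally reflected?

At the upper boundary (n = 1.285 to n = 1.701) the reflected ray undergoes a half-wave phase shift.
Ray reflecting at the bottom interface goes from n = 1.701 toward n = 1.858: a half-wave phase shift.
The two reflections carry the same phase change, so no net offset.
For minimum reflection here: 2 n t = (m + ½) λ.
λ = 2 n t / (m + ½). The second-longest wavelength is m = 1: λ = 2 × 1.701 × 184 / 1.50 = 417 nm.

417 nm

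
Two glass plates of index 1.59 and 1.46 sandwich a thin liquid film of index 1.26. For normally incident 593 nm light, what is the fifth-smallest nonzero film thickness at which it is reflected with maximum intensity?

1059 nm

Ray reflecting at the top interface goes from n = 1.59 toward n = 1.26: no phase shift.
Ray reflecting at the bottom interface goes from n = 1.26 toward n = 1.46: a half-wave phase shift.
Exactly one π shift → a net half-wave offset.
With one net inversion, constructive interference in reflection requires 2 n t = (m + ½) λ.
The fifth-smallest nonzero thickness corresponds to m = 4: t = (m + ½) λ / (2 n) = 4.50 × 593 / (2 × 1.26) = 1059 nm.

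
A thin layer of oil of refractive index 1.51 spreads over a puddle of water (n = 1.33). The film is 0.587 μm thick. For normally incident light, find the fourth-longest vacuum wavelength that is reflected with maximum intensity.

Top surface (1.0 → 1.51): reflection off a higher-index medium gives a half-wave phase shift.
Bottom surface (1.51 → 1.33): reflection off a lower-index medium gives no phase shift.
Exactly one π shift → a net half-wave offset.
For maximum reflection here: 2 n t = (m + ½) λ.
λ = 2 n t / (m + ½). The fourth-longest wavelength is m = 3: λ = 2 × 1.51 × 587 / 3.50 = 506 nm.

506 nm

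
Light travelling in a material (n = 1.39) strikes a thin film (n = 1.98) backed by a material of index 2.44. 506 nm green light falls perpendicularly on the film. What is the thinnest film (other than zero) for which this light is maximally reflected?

128 nm

Ray reflecting at the top interface goes from n = 1.39 toward n = 1.98: a half-wave phase shift.
Bottom surface (1.98 → 2.44): reflection off a higher-index medium gives a half-wave phase shift.
The two reflections carry the same phase change, so no net offset.
For strong reflection here: 2 n t = m λ.
Minimum nonzero at m = 1: t = λ / (2 n) = 506 / (2 × 1.98) = 128 nm.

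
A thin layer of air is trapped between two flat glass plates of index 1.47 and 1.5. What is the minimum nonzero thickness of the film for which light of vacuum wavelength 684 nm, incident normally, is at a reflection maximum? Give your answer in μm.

0.171 μm

Ray reflecting at the top interface goes from n = 1.47 toward n = 1.0: no phase shift.
Bottom surface (1.0 → 1.5): reflection off a higher-index medium gives a half-wave phase shift.
Exactly one π shift → a net half-wave offset.
With one net inversion, constructive interference in reflection requires 2 n t = (m + ½) λ.
Minimum at m = 0: t = λ / (4 n) = 684 / (4 × 1.0) = 171 nm.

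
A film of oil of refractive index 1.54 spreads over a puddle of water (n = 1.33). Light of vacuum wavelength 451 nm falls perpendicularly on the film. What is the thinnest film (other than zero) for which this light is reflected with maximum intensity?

73.2 nm

Ray reflecting at the top interface goes from n = 1.0 toward n = 1.54: a half-wave phase shift.
Ray reflecting at the bottom interface goes from n = 1.54 toward n = 1.33: no phase shift.
The two reflections differ by half a wavelength.
With one net inversion, constructive interference in reflection requires 2 n t = (m + ½) λ.
Minimum at m = 0: t = λ / (4 n) = 451 / (4 × 1.54) = 73.2 nm.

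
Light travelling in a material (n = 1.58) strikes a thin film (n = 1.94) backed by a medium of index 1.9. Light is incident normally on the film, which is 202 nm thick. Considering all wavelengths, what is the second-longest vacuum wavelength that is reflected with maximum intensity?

Ray reflecting at the top interface goes from n = 1.58 toward n = 1.94: a half-wave phase shift.
Ray reflecting at the bottom interface goes from n = 1.94 toward n = 1.9: no phase shift.
Net: one phase inversion between the two reflected rays.
For maximum reflection here: 2 n t = (m + ½) λ.
λ = 2 n t / (m + ½). The second-longest wavelength is m = 1: λ = 2 × 1.94 × 202 / 1.50 = 523 nm.

523 nm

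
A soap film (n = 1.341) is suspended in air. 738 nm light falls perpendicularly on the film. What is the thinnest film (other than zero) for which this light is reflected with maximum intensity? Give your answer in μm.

0.138 μm

Ray reflecting at the top interface goes from n = 1.0 toward n = 1.341: a half-wave phase shift.
Ray reflecting at the bottom interface goes from n = 1.341 toward n = 1.0: no phase shift.
Net: one phase inversion between the two reflected rays.
So the condition for constructive reflection is 2 n t = (m + ½) λ.
Minimum at m = 0: t = λ / (4 n) = 738 / (4 × 1.341) = 138 nm.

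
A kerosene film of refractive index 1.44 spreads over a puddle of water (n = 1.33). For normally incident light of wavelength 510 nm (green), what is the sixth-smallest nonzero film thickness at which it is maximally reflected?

974 nm

Ray reflecting at the top interface goes from n = 1.0 toward n = 1.44: a half-wave phase shift.
At the lower boundary (n = 1.44 to n = 1.33) the reflected ray undergoes no phase shift.
Net: one phase inversion between the two reflected rays.
With one net inversion, constructive interference in reflection requires 2 n t = (m + ½) λ.
The sixth-smallest nonzero thickness corresponds to m = 5: t = (m + ½) λ / (2 n) = 5.50 × 510 / (2 × 1.44) = 974 nm.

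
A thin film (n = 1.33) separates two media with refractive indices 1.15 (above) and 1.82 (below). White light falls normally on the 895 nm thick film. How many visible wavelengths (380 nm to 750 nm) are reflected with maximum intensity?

3

Top surface (1.15 → 1.33): reflection off a higher-index medium gives a half-wave phase shift.
At the lower boundary (n = 1.33 to n = 1.82) the reflected ray undergoes a half-wave phase shift.
Zero or two π shifts → no net half-wave offset.
For bright reflection here: 2 n t = m λ.
λ = 2 n t / m = 2381 / m nm.
m=3: 794 nm (IR); m=4: 595 nm (visible); m=5: 476 nm (visible); m=6: 397 nm (visible); m=7: 340 nm (UV).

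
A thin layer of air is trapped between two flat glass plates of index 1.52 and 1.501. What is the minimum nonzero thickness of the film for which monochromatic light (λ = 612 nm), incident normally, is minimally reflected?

306 nm

Ray reflecting at the top interface goes from n = 1.52 toward n = 1.0: no phase shift.
Ray reflecting at the bottom interface goes from n = 1.0 toward n = 1.501: a half-wave phase shift.
Exactly one π shift → a net half-wave offset.
With one net inversion, destructive interference in reflection requires 2 n t = m λ.
Minimum nonzero at m = 1: t = λ / (2 n) = 612 / (2 × 1.0) = 306 nm.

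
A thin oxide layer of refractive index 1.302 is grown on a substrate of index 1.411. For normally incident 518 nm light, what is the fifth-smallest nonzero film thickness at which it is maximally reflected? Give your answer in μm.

Top surface (1.0 → 1.302): reflection off a higher-index medium gives a half-wave phase shift.
Ray reflecting at the bottom interface goes from n = 1.302 toward n = 1.411: a half-wave phase shift.
The two reflections carry the same phase change, so no net offset.
With no net inversion, constructive interference in reflection requires 2 n t = m λ.
The fifth-smallest nonzero thickness corresponds to m = 5: t = m λ / (2 n) = 5.00 × 518 / (2 × 1.302) = 995 nm.

0.995 μm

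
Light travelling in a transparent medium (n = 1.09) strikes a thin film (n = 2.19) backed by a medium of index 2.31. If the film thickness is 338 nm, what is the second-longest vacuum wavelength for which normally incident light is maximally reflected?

740 nm

At the upper boundary (n = 1.09 to n = 2.19) the reflected ray undergoes a half-wave phase shift.
Bottom surface (2.19 → 2.31): reflection off a higher-index medium gives a half-wave phase shift.
The two reflections carry the same phase change, so no net offset.
For bright reflection here: 2 n t = m λ.
λ = 2 n t / m. The second-longest wavelength is m = 2: λ = 2 × 2.19 × 338 / 2.00 = 740 nm.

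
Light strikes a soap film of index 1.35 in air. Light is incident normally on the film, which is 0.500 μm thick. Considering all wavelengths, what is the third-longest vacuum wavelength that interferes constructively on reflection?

Top surface (1.0 → 1.35): reflection off a higher-index medium gives a half-wave phase shift.
Ray reflecting at the bottom interface goes from n = 1.35 toward n = 1.0: no phase shift.
Exactly one π shift → a net half-wave offset.
With one net inversion, constructive interference in reflection requires 2 n t = (m + ½) λ.
λ = 2 n t / (m + ½). The third-longest wavelength is m = 2: λ = 2 × 1.35 × 500 / 2.50 = 540 nm.

540 nm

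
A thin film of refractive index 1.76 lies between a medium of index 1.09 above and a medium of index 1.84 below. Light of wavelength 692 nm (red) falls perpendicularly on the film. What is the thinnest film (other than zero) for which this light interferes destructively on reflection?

98.3 nm

Top surface (1.09 → 1.76): reflection off a higher-index medium gives a half-wave phase shift.
At the lower boundary (n = 1.76 to n = 1.84) the reflected ray undergoes a half-wave phase shift.
Net: no relative phase inversion (both shifts match).
With no net inversion, destructive interference in reflection requires 2 n t = (m + ½) λ.
Minimum at m = 0: t = λ / (4 n) = 692 / (4 × 1.76) = 98.3 nm.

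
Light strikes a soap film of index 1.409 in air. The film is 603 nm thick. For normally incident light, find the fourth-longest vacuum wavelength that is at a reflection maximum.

486 nm

At the upper boundary (n = 1.0 to n = 1.409) the reflected ray undergoes a half-wave phase shift.
At the lower boundary (n = 1.409 to n = 1.0) the reflected ray undergoes no phase shift.
Net: one phase inversion between the two reflected rays.
So the condition for constructive reflection is 2 n t = (m + ½) λ.
λ = 2 n t / (m + ½). The fourth-longest wavelength is m = 3: λ = 2 × 1.409 × 603 / 3.50 = 486 nm.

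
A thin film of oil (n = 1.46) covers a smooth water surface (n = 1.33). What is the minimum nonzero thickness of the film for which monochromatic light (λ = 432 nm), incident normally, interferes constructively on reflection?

At the upper boundary (n = 1.0 to n = 1.46) the reflected ray undergoes a half-wave phase shift.
Bottom surface (1.46 → 1.33): reflection off a lower-index medium gives no phase shift.
Net: one phase inversion between the two reflected rays.
For maximum reflection here: 2 n t = (m + ½) λ.
Minimum at m = 0: t = λ / (4 n) = 432 / (4 × 1.46) = 74.0 nm.

74.0 nm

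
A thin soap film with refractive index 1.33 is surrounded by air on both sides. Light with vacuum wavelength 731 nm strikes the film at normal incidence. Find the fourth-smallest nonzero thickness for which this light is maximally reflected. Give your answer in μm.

0.962 μm

At the upper boundary (n = 1.0 to n = 1.33) the reflected ray undergoes a half-wave phase shift.
Bottom surface (1.33 → 1.0): reflection off a lower-index medium gives no phase shift.
Net: one phase inversion between the two reflected rays.
With one net inversion, constructive interference in reflection requires 2 n t = (m + ½) λ.
The fourth-smallest nonzero thickness corresponds to m = 3: t = (m + ½) λ / (2 n) = 3.50 × 731 / (2 × 1.33) = 962 nm.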